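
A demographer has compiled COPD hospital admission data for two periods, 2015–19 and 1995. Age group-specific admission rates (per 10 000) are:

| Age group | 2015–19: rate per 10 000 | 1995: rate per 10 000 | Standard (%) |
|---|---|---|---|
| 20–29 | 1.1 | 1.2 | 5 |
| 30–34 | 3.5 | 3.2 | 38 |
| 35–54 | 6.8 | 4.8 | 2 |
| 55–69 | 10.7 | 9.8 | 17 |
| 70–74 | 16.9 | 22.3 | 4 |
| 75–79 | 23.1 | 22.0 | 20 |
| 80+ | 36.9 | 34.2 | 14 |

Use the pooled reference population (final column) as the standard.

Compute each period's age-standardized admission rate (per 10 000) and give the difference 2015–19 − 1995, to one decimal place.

Standard weights: 0.05, 0.38, 0.02, 0.17, 0.04, 0.20, 0.14.
2015–19: 0.0500×1.1 + 0.3800×3.5 + 0.0200×6.8 + 0.1700×10.7 + 0.0400×16.9 + 0.2000×23.1 + 0.1400×36.9 = 13.8020 per 10 000.
1995: 0.0500×1.2 + 0.3800×3.2 + 0.0200×4.8 + 0.1700×9.8 + 0.0400×22.3 + 0.2000×22.0 + 0.1400×34.2 = 13.1180 per 10 000.
Difference = 13.8020 − 13.1180 = 0.6840.

0.7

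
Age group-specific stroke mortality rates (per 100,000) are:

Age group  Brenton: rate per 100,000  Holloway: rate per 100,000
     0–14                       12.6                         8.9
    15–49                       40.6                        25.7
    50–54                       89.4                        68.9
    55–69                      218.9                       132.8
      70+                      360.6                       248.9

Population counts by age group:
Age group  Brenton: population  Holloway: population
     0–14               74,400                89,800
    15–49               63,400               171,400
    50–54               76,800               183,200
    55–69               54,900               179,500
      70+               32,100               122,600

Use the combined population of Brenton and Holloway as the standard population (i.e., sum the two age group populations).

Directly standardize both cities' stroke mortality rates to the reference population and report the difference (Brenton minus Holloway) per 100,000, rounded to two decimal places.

44.75

Combined standard total = 1,048,100; weights = 0.1567, 0.2240, 0.2481, 0.2236, 0.1476.
Brenton: 0.1567×12.6 + 0.2240×40.6 + 0.2481×89.4 + 0.2236×218.9 + 0.1476×360.6 = 135.4268 per 100,000.
Holloway: 0.1567×8.9 + 0.2240×25.7 + 0.2481×68.9 + 0.2236×132.8 + 0.1476×248.9 = 90.6811 per 100,000.
Difference = 135.4268 − 90.6811 = 44.7456.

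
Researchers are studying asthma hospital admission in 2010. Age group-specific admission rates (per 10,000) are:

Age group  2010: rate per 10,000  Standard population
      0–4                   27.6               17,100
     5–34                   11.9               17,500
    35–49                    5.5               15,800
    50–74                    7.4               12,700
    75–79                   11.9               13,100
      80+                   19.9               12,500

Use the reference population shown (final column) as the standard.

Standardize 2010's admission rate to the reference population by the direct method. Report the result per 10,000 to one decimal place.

14.3

Standard total = 88,700; weights = 0.1928, 0.1973, 0.1781, 0.1432, 0.1477, 0.1409.
Standardized rate: 0.1928×27.6 + 0.1973×11.9 + 0.1781×5.5 + 0.1432×7.4 + 0.1477×11.9 + 0.1409×19.9 = 14.2698 per 10,000.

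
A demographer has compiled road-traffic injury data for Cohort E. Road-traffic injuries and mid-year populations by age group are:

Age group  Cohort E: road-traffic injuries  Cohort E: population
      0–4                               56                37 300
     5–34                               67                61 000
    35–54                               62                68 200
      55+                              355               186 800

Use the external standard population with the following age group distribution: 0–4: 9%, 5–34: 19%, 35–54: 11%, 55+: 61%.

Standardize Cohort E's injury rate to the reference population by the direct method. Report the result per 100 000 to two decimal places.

Age-specific rates per 100 000 for Cohort E: 150.13, 109.84, 90.91, 190.04.
Standard weights: 0.09, 0.19, 0.11, 0.61.
Standardized rate: 0.0900×150.13 + 0.1900×109.84 + 0.1100×90.91 + 0.6100×190.04 = 160.3070 per 100 000.

160.31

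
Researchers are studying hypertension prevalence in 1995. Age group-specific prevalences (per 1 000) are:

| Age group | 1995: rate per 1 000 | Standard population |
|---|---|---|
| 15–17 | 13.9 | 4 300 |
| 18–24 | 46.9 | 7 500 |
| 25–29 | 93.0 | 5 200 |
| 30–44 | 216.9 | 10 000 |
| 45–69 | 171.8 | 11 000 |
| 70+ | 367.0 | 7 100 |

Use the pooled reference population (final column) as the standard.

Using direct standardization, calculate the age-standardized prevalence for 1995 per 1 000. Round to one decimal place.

167.6

Standard total = 45 100; weights = 0.0953, 0.1663, 0.1153, 0.2217, 0.2439, 0.1574.
Standardized rate: 0.0953×13.9 + 0.1663×46.9 + 0.1153×93.0 + 0.2217×216.9 + 0.2439×171.8 + 0.1574×367.0 = 167.6191 per 1 000.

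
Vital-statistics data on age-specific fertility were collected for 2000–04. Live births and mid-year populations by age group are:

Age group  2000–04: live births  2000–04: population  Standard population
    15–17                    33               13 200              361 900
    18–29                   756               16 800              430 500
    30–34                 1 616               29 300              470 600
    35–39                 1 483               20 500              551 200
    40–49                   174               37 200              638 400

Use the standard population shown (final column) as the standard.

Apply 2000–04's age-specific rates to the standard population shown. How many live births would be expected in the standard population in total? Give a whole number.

Age-specific rates per 1 000 for 2000–04: 2.500, 45.000, 55.154, 72.341, 4.677.
Expected live births = Σ (standard pop × age-specific rate ÷ 1 000)
= 361 900×2.500/1 000 + 430 500×45.000/1 000 + 470 600×55.154/1 000 + 551 200×72.341/1 000 + 638 400×4.677/1 000
= 904.75 + 19372.50 + 25955.28 + 39874.61 + 2986.06 = 89093.21.

89093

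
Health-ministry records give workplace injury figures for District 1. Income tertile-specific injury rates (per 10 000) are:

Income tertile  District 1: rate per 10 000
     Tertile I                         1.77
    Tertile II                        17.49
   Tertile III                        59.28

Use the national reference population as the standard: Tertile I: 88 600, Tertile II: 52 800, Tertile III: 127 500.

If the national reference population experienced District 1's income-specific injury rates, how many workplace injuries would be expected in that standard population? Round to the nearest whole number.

Expected workplace injuries = Σ (standard pop × income-specific rate ÷ 10 000)
= 88 600×1.77/10 000 + 52 800×17.49/10 000 + 127 500×59.28/10 000
= 15.68 + 92.35 + 755.82 = 863.85.

864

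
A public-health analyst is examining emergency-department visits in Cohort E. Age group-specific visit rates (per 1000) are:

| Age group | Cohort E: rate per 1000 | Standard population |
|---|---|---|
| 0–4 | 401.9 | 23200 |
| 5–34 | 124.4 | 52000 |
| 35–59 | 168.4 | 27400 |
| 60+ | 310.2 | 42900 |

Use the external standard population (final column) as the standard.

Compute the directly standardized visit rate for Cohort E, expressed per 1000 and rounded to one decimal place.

231.7

Standard total = 145500; weights = 0.1595, 0.3574, 0.1883, 0.2948.
Standardized rate: 0.1595×401.9 + 0.3574×124.4 + 0.1883×168.4 + 0.2948×310.2 = 231.7156 per 1000.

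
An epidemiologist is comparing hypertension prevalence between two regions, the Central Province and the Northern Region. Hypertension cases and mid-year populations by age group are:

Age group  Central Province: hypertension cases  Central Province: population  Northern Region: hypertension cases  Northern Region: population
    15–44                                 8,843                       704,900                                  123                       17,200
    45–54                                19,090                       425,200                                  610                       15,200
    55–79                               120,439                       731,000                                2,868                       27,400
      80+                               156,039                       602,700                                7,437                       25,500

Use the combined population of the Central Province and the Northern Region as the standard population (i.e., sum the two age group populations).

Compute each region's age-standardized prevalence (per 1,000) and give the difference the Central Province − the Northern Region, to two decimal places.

Age-specific rates per 1,000 for the Central Province: 12.545, 44.897, 164.759, 258.900.
For the Northern Region: 7.151, 40.132, 104.672, 291.647.
Combined standard total = 2,549,100; weights = 0.2833, 0.1728, 0.2975, 0.2464.
The Central Province: 0.2833×12.545 + 0.1728×44.897 + 0.2975×164.759 + 0.2464×258.900 = 124.1323 per 1,000.
The Northern Region: 0.2833×7.151 + 0.1728×40.132 + 0.2975×104.672 + 0.2464×291.647 = 111.9742 per 1,000.
Difference = 124.1323 − 111.9742 = 12.1581.

12.16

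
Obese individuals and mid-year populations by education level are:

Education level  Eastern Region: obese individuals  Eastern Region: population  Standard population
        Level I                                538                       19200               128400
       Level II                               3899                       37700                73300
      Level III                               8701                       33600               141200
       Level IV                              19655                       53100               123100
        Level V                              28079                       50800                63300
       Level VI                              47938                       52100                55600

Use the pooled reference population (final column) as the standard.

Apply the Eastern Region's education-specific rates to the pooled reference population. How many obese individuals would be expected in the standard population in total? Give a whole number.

179456

Education-specific rates per 1000 for the Eastern Region: 28.021, 103.422, 258.958, 370.151, 552.736, 920.115.
Expected obese individuals = Σ (standard pop × education-specific rate ÷ 1000)
= 128400×28.021/1000 + 73300×103.422/1000 + 141200×258.958/1000 + 123100×370.151/1000 + 63300×552.736/1000 + 55600×920.115/1000
= 3597.88 + 7580.81 + 36564.92 + 45565.55 + 34988.20 + 51158.40 = 179455.76.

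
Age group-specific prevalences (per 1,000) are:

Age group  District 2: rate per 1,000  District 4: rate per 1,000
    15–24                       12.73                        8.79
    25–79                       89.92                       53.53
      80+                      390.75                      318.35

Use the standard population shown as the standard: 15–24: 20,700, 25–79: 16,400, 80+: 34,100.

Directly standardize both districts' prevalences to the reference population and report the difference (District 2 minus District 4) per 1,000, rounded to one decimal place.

44.2

Standard total = 71,200; weights = 0.2907, 0.2303, 0.4789.
District 2: 0.2907×12.73 + 0.2303×89.92 + 0.4789×390.75 = 211.5558 per 1,000.
District 4: 0.2907×8.79 + 0.2303×53.53 + 0.4789×318.35 = 167.3537 per 1,000.
Difference = 211.5558 − 167.3537 = 44.2022.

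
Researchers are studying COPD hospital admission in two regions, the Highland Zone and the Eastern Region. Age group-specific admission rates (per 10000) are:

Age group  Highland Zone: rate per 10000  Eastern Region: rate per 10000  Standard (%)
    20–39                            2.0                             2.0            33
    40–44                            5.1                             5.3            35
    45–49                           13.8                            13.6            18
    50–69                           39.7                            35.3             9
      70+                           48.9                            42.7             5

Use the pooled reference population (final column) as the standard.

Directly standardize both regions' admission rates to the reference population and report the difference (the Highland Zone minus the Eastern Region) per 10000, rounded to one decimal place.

0.7

Standard weights: 0.33, 0.35, 0.18, 0.09, 0.05.
The Highland Zone: 0.3300×2.0 + 0.3500×5.1 + 0.1800×13.8 + 0.0900×39.7 + 0.0500×48.9 = 10.9470 per 10000.
The Eastern Region: 0.3300×2.0 + 0.3500×5.3 + 0.1800×13.6 + 0.0900×35.3 + 0.0500×42.7 = 10.2750 per 10000.
Difference = 10.9470 − 10.2750 = 0.6720.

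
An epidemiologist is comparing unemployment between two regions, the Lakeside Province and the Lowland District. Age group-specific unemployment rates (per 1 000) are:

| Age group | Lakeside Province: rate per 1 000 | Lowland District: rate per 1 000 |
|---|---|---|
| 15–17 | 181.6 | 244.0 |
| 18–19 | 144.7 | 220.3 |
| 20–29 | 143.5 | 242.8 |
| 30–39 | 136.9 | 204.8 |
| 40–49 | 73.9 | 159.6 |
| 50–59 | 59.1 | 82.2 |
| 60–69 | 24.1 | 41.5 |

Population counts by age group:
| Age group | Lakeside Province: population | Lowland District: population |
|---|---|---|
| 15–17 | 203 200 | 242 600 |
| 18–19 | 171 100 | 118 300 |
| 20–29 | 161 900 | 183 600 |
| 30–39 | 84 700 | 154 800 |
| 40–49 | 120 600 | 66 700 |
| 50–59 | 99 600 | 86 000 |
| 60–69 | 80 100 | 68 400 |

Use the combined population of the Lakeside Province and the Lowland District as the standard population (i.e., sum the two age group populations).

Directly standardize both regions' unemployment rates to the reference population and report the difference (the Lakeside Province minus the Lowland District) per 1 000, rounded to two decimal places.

-66.89

Combined standard total = 1 841 600; weights = 0.2421, 0.1571, 0.1876, 0.1300, 0.1017, 0.1008, 0.0806.
The Lakeside Province: 0.2421×181.6 + 0.1571×144.7 + 0.1876×143.5 + 0.1300×136.9 + 0.1017×73.9 + 0.1008×59.1 + 0.0806×24.1 = 126.8405 per 1 000.
The Lowland District: 0.2421×244.0 + 0.1571×220.3 + 0.1876×242.8 + 0.1300×204.8 + 0.1017×159.6 + 0.1008×82.2 + 0.0806×41.5 = 193.7333 per 1 000.
Difference = 126.8405 − 193.7333 = -66.8927.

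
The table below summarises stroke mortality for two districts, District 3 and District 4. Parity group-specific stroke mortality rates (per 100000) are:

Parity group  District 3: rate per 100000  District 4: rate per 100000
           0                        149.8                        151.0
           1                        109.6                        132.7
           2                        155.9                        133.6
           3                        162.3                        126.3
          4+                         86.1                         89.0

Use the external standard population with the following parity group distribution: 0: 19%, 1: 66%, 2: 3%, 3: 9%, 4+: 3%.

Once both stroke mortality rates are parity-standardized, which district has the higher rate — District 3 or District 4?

District 4

Standard weights: 0.19, 0.66, 0.03, 0.09, 0.03.
District 3: 0.1900×149.8 + 0.6600×109.6 + 0.0300×155.9 + 0.0900×162.3 + 0.0300×86.1 = 122.6650 per 100000.
District 4: 0.1900×151.0 + 0.6600×132.7 + 0.0300×133.6 + 0.0900×126.3 + 0.0300×89.0 = 134.3170 per 100000.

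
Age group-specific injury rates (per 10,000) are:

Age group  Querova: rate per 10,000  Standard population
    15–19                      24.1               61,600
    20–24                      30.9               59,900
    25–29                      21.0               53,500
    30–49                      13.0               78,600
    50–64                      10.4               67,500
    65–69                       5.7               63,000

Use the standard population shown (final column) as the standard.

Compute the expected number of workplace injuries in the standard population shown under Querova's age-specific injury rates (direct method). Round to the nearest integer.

654

Expected workplace injuries = Σ (standard pop × age-specific rate ÷ 10,000)
= 61,600×24.1/10,000 + 59,900×30.9/10,000 + 53,500×21.0/10,000 + 78,600×13.0/10,000 + 67,500×10.4/10,000 + 63,000×5.7/10,000
= 148.46 + 185.09 + 112.35 + 102.18 + 70.20 + 35.91 = 654.19.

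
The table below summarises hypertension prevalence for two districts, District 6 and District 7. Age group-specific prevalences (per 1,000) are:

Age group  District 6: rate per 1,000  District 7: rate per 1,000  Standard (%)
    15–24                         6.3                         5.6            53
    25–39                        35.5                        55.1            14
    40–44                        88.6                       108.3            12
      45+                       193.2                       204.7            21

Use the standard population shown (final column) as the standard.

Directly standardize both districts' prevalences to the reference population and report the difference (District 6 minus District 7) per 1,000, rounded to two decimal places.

-7.15

Standard weights: 0.53, 0.14, 0.12, 0.21.
District 6: 0.5300×6.3 + 0.1400×35.5 + 0.1200×88.6 + 0.2100×193.2 = 59.5130 per 1,000.
District 7: 0.5300×5.6 + 0.1400×55.1 + 0.1200×108.3 + 0.2100×204.7 = 66.6650 per 1,000.
Difference = 59.5130 − 66.6650 = -7.1520.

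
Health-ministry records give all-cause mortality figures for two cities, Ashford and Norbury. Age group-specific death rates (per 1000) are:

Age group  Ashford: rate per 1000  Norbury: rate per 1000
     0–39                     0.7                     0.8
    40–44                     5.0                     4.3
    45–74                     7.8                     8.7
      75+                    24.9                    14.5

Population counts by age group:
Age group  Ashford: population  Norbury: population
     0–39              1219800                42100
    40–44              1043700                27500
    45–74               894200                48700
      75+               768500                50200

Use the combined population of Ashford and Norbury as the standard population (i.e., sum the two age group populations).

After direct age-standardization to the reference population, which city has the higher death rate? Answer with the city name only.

Combined standard total = 4094700; weights = 0.3082, 0.2616, 0.2303, 0.1999.
Ashford: 0.3082×0.7 + 0.2616×5.0 + 0.2303×7.8 + 0.1999×24.9 = 8.2984 per 1000.
Norbury: 0.3082×0.8 + 0.2616×4.3 + 0.2303×8.7 + 0.1999×14.5 = 6.2740 per 1000.

Ashford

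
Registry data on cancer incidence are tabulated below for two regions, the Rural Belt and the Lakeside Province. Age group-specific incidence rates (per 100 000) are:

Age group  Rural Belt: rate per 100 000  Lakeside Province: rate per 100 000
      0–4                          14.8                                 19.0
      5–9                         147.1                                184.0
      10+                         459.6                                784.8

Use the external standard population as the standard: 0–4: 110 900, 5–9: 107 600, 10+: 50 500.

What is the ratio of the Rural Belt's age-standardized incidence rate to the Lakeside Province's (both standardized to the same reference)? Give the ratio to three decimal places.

Standard total = 269 000; weights = 0.4123, 0.4000, 0.1877.
The Rural Belt: 0.4123×14.8 + 0.4000×147.1 + 0.1877×459.6 = 151.2233 per 100 000.
The Lakeside Province: 0.4123×19.0 + 0.4000×184.0 + 0.1877×784.8 = 228.7654 per 100 000.
Ratio = 151.2233 ÷ 228.7654 = 0.66104.

0.661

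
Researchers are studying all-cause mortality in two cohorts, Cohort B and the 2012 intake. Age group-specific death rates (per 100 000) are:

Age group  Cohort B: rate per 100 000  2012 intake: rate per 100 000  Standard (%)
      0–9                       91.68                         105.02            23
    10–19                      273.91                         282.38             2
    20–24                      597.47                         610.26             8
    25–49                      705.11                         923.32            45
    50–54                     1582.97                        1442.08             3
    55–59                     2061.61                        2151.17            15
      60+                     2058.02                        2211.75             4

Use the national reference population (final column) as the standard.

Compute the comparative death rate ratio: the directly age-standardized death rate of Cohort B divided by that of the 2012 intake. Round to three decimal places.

Standard weights: 0.23, 0.02, 0.08, 0.45, 0.03, 0.15, 0.04.
Cohort B: 0.2300×91.68 + 0.0200×273.91 + 0.0800×597.47 + 0.4500×705.11 + 0.0300×1582.97 + 0.1500×2061.61 + 0.0400×2058.02 = 830.7131 per 100 000.
The 2012 intake: 0.2300×105.02 + 0.0200×282.38 + 0.0800×610.26 + 0.4500×923.32 + 0.0300×1442.08 + 0.1500×2151.17 + 0.0400×2211.75 = 948.5249 per 100 000.
Ratio = 830.7131 ÷ 948.5249 = 0.87579.

0.876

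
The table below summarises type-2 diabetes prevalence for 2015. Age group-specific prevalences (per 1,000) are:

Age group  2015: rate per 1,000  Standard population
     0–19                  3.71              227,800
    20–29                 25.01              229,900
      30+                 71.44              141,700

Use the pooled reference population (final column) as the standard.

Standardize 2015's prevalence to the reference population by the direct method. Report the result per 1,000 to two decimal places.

Standard total = 599,400; weights = 0.3800, 0.3836, 0.2364.
Standardized rate: 0.3800×3.71 + 0.3836×25.01 + 0.2364×71.44 = 27.8912 per 1,000.

27.89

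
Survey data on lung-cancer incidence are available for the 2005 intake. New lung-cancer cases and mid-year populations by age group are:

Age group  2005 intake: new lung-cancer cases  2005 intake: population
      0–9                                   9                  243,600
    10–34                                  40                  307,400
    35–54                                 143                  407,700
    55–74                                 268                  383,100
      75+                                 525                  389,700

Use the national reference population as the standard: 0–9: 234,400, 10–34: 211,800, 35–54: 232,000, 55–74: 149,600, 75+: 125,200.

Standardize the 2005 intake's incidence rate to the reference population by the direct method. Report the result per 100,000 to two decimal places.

Age-specific rates per 100,000 for the 2005 intake: 3.69, 13.01, 35.07, 69.96, 134.72.
Standard total = 953,000; weights = 0.2460, 0.2222, 0.2434, 0.1570, 0.1314.
Standardized rate: 0.2460×3.69 + 0.2222×13.01 + 0.2434×35.07 + 0.1570×69.96 + 0.1314×134.72 = 41.0195 per 100,000.

41.02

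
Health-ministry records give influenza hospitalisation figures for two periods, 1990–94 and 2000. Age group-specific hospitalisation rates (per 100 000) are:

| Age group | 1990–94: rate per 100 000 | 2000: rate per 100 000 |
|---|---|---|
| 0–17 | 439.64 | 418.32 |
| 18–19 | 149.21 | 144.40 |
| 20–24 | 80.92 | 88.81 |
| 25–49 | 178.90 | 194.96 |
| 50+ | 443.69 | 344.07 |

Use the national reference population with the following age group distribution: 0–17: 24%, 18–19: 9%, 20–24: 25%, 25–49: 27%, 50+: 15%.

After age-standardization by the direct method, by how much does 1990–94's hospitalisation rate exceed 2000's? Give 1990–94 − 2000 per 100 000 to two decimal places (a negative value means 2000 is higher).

Standard weights: 0.24, 0.09, 0.25, 0.27, 0.15.
1990–94: 0.2400×439.64 + 0.0900×149.21 + 0.2500×80.92 + 0.2700×178.90 + 0.1500×443.69 = 254.0290 per 100 000.
2000: 0.2400×418.32 + 0.0900×144.40 + 0.2500×88.81 + 0.2700×194.96 + 0.1500×344.07 = 239.8450 per 100 000.
Difference = 254.0290 − 239.8450 = 14.1840.

14.18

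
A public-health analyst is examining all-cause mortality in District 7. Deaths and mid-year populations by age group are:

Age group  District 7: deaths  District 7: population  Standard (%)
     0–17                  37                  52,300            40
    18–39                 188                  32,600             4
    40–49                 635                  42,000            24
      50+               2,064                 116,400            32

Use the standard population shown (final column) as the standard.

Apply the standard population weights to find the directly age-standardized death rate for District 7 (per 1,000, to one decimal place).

Age-specific rates per 1,000 for District 7: 0.707, 5.767, 15.119, 17.732.
Standard weights: 0.40, 0.04, 0.24, 0.32.
Standardized rate: 0.4000×0.707 + 0.0400×5.767 + 0.2400×15.119 + 0.3200×17.732 = 9.8165 per 1,000.

9.8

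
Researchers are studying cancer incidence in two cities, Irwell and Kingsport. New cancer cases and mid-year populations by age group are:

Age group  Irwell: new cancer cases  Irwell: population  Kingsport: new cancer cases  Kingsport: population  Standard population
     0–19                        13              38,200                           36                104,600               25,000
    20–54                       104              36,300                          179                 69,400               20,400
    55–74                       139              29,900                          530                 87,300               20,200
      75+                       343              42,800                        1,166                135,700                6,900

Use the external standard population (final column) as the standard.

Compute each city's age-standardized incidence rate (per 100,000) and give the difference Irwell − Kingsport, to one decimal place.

Age-specific rates per 100,000 for Irwell: 34.03, 286.50, 464.88, 801.40.
For Kingsport: 34.42, 257.93, 607.10, 859.25.
Standard total = 72,500; weights = 0.3448, 0.2814, 0.2786, 0.0952.
Irwell: 0.3448×34.03 + 0.2814×286.50 + 0.2786×464.88 + 0.0952×801.40 = 298.1479 per 100,000.
Kingsport: 0.3448×34.42 + 0.2814×257.93 + 0.2786×607.10 + 0.0952×859.25 = 335.3706 per 100,000.
Difference = 298.1479 − 335.3706 = -37.2227.

-37.2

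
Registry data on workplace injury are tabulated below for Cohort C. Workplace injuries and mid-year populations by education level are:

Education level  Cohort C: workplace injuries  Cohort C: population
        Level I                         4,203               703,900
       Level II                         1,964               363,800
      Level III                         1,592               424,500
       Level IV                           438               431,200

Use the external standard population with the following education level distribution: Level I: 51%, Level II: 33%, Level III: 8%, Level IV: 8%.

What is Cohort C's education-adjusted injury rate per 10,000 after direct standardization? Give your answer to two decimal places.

Education-specific rates per 10,000 for Cohort C: 59.71, 53.99, 37.50, 10.16.
Standard weights: 0.51, 0.33, 0.08, 0.08.
Standardized rate: 0.5100×59.71 + 0.3300×53.99 + 0.0800×37.50 + 0.0800×10.16 = 52.0803 per 10,000.

52.08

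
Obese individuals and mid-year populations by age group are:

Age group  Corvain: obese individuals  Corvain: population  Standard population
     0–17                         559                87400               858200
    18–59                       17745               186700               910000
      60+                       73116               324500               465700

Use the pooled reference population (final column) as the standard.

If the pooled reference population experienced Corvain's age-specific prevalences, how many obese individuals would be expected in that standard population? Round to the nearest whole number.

Age-specific rates per 1000 for Corvain: 6.396, 95.046, 225.319.
Expected obese individuals = Σ (standard pop × age-specific rate ÷ 1000)
= 858200×6.396/1000 + 910000×95.046/1000 + 465700×225.319/1000
= 5488.95 + 86491.43 + 104931.04 = 196911.41.

196911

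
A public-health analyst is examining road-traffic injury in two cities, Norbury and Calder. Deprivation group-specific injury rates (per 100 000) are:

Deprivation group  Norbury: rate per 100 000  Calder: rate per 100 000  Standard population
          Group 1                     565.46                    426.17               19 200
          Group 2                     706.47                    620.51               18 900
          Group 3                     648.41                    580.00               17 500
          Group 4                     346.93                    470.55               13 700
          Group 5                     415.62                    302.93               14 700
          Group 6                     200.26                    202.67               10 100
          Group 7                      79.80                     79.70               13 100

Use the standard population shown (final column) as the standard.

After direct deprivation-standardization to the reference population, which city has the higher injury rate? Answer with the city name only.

Norbury

Standard total = 107 200; weights = 0.1791, 0.1763, 0.1632, 0.1278, 0.1371, 0.0942, 0.1222.
Norbury: 0.1791×565.46 + 0.1763×706.47 + 0.1632×648.41 + 0.1278×346.93 + 0.1371×415.62 + 0.0942×200.26 + 0.1222×79.80 = 461.6311 per 100 000.
Calder: 0.1791×426.17 + 0.1763×620.51 + 0.1632×580.00 + 0.1278×470.55 + 0.1371×302.93 + 0.0942×202.67 + 0.1222×79.70 = 410.9211 per 100 000.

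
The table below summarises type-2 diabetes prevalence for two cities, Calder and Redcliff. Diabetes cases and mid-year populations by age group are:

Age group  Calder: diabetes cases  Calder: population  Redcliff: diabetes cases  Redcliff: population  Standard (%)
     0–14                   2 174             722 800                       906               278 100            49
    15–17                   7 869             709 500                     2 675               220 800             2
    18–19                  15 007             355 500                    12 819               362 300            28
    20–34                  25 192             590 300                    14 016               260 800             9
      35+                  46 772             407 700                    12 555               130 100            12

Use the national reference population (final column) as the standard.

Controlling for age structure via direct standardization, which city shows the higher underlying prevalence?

Age-specific rates per 1 000 for Calder: 3.008, 11.091, 42.214, 42.677, 114.722.
For Redcliff: 3.258, 12.115, 35.382, 53.742, 96.503.
Standard weights: 0.49, 0.02, 0.28, 0.09, 0.12.
Calder: 0.4900×3.008 + 0.0200×11.091 + 0.2800×42.214 + 0.0900×42.677 + 0.1200×114.722 = 31.1230 per 1 000.
Redcliff: 0.4900×3.258 + 0.0200×12.115 + 0.2800×35.382 + 0.0900×53.742 + 0.1200×96.503 = 28.1628 per 1 000.

Calder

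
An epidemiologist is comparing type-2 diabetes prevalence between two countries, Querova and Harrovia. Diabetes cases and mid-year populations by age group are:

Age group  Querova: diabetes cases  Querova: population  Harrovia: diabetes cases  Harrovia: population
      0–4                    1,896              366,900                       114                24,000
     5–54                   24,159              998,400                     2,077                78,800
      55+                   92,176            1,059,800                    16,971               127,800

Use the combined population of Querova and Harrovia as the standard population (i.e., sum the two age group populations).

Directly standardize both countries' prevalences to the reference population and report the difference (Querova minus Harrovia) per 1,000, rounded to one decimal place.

Age-specific rates per 1,000 for Querova: 5.168, 24.198, 86.975.
For Harrovia: 4.750, 26.358, 132.793.
Combined standard total = 2,655,700; weights = 0.1472, 0.4056, 0.4472.
Querova: 0.1472×5.168 + 0.4056×24.198 + 0.4472×86.975 = 49.4699 per 1,000.
Harrovia: 0.1472×4.750 + 0.4056×26.358 + 0.4472×132.793 = 70.7742 per 1,000.
Difference = 49.4699 − 70.7742 = -21.3043.

-21.3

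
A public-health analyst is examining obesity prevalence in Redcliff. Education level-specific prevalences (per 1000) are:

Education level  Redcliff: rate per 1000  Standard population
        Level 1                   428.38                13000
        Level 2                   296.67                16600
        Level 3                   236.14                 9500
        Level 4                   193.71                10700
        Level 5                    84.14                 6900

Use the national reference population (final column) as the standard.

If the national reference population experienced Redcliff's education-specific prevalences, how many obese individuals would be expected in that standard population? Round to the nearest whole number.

15390

Expected obese individuals = Σ (standard pop × education-specific rate ÷ 1000)
= 13000×428.38/1000 + 16600×296.67/1000 + 9500×236.14/1000 + 10700×193.71/1000 + 6900×84.14/1000
= 5568.94 + 4924.72 + 2243.33 + 2072.70 + 580.57 = 15390.25.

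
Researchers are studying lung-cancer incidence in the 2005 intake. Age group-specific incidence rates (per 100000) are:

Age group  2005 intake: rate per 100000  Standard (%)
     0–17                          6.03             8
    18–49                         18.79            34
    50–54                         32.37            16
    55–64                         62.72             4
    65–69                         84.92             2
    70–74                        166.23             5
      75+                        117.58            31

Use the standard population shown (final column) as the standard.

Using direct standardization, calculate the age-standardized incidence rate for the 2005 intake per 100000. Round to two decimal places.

Standard weights: 0.08, 0.34, 0.16, 0.04, 0.02, 0.05, 0.31.
Standardized rate: 0.0800×6.03 + 0.3400×18.79 + 0.1600×32.37 + 0.0400×62.72 + 0.0200×84.92 + 0.0500×166.23 + 0.3100×117.58 = 61.0187 per 100000.

61.02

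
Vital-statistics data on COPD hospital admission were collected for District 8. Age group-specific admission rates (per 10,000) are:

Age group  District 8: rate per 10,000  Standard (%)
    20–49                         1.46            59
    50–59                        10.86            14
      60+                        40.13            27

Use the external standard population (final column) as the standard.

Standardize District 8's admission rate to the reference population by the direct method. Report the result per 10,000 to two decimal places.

13.22

Standard weights: 0.59, 0.14, 0.27.
Standardized rate: 0.5900×1.46 + 0.1400×10.86 + 0.2700×40.13 = 13.2169 per 10,000.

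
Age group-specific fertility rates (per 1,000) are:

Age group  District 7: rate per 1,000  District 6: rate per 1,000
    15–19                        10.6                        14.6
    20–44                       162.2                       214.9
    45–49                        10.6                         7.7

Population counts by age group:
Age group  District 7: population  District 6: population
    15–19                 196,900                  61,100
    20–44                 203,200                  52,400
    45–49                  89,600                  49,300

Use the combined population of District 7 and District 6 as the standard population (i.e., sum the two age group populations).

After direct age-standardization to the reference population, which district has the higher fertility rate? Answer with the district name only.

District 6

Combined standard total = 652,500; weights = 0.3954, 0.3917, 0.2129.
District 7: 0.3954×10.6 + 0.3917×162.2 + 0.2129×10.6 = 69.9854 per 1,000.
District 6: 0.3954×14.6 + 0.3917×214.9 + 0.2129×7.7 = 91.5935 per 1,000.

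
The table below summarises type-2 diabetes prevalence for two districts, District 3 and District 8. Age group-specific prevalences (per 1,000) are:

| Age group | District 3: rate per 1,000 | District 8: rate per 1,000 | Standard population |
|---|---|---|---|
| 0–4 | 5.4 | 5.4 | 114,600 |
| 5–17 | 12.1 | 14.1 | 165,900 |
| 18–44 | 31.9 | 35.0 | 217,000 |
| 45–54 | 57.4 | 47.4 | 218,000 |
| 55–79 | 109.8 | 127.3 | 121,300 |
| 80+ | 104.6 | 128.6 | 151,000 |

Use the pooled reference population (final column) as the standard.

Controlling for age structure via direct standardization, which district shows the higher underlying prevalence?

Standard total = 987,800; weights = 0.1160, 0.1679, 0.2197, 0.2207, 0.1228, 0.1529.
District 3: 0.1160×5.4 + 0.1679×12.1 + 0.2197×31.9 + 0.2207×57.4 + 0.1228×109.8 + 0.1529×104.6 = 51.8071 per 1,000.
District 8: 0.1160×5.4 + 0.1679×14.1 + 0.2197×35.0 + 0.2207×47.4 + 0.1228×127.3 + 0.1529×128.6 = 56.4348 per 1,000.

District 8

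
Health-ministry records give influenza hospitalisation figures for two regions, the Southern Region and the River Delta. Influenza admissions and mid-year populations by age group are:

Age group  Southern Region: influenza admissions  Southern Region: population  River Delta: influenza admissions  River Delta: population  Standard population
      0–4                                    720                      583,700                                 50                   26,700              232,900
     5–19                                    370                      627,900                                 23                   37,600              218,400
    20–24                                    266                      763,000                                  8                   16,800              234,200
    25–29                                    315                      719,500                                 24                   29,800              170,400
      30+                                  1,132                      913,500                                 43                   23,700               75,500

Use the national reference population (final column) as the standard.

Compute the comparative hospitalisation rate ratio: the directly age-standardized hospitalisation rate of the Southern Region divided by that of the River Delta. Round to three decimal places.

Age-specific rates per 100,000 for the Southern Region: 123.35, 58.93, 34.86, 43.78, 123.92.
For the River Delta: 187.27, 61.17, 47.62, 80.54, 181.43.
Standard total = 931,400; weights = 0.2501, 0.2345, 0.2514, 0.1830, 0.0811.
The Southern Region: 0.2501×123.35 + 0.2345×58.93 + 0.2514×34.86 + 0.1830×43.78 + 0.0811×123.92 = 71.4826 per 100,000.
The River Delta: 0.2501×187.27 + 0.2345×61.17 + 0.2514×47.62 + 0.1830×80.54 + 0.0811×181.43 = 102.5853 per 100,000.
Ratio = 71.4826 ÷ 102.5853 = 0.69681.

0.697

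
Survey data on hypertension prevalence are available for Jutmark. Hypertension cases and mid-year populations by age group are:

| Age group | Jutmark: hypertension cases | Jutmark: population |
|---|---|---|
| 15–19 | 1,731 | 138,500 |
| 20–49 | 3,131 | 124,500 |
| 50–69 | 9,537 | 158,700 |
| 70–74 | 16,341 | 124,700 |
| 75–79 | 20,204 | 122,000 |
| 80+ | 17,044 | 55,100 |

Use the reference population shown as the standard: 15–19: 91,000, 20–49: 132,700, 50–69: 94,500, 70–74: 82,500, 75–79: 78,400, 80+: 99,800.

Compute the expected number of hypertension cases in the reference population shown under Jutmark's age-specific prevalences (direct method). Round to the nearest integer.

64819

Age-specific rates per 1,000 for Jutmark: 12.498, 25.149, 60.095, 131.043, 165.607, 309.328.
Expected hypertension cases = Σ (standard pop × age-specific rate ÷ 1,000)
= 91,000×12.498/1,000 + 132,700×25.149/1,000 + 94,500×60.095/1,000 + 82,500×131.043/1,000 + 78,400×165.607/1,000 + 99,800×309.328/1,000
= 1137.34 + 3337.22 + 5678.93 + 10811.01 + 12983.55 + 30870.98 = 64819.03.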